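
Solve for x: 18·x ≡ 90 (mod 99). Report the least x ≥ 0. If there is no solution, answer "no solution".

First find gcd(18, 99):
99 = 5×18 + 9
18 = 2×9 + 0
gcd = 9 and 9 | 90, so solutions exist. Divide through by 9: 2x ≡ 10 (mod 11).
Now find 2⁻¹ mod 11:
11 = 5*2 + 1
2 = 2*1 + 0
Back-substitute:
1 = 11 − 5·2
So 2·(-5) ≡ 1 (mod 11), i.e. 2⁻¹ ≡ 6.
Then x ≡ 6·10 ≡ 5 (mod 11); the smallest non-negative solution is x = 5.

5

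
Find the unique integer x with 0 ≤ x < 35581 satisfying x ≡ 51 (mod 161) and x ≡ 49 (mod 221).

Write x = 51 + 161·k. Then 161·k ≡ 49 − 51 ≡ 219 (mod 221).
Need 161⁻¹ mod 221. Extended Euclid on (221, 161):
221 = 1·161 + 60
161 = 2·60 + 41
60 = 1·41 + 19
41 = 2·19 + 3
19 = 6·3 + 1
3 = 3·1 + 0
Back-substitute:
1 = 19 − 6·3
1 = −6·41 + 13·19
1 = 13·60 − 19·41
1 = −19·161 + 51·60
1 = 51·221 − 70·161
161⁻¹ ≡ 151 (mod 221), so k ≡ 151·219 ≡ 140 (mod 221).
x = 51 + 161·140 = 22591.

22591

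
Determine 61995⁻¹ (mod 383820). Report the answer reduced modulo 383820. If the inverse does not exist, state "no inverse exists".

no inverse exists

Compute gcd(61995, 383820):
383820 = 6*61995 + 11850
61995 = 5*11850 + 2745
11850 = 4*2745 + 870
2745 = 3*870 + 135
870 = 6*135 + 60
135 = 2*60 + 15
60 = 4*15 + 0
gcd(61995, 383820) = 15 ≠ 1, so 61995 has no multiplicative inverse modulo 383820.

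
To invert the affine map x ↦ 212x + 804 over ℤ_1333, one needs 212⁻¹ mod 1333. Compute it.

Apply the Euclidean algorithm to 1333 and 212:
1333 = 6×212 + 61
212 = 3×61 + 29
61 = 2×29 + 3
29 = 9×3 + 2
3 = 1×2 + 1
2 = 2×1 + 0
The gcd is 1. Working backward:
1 = 3 − 2
1 = −29 + 10·3
1 = 10·61 − 21·29
1 = −21·212 + 73·61
1 = 73·1333 − 459·212
Hence 212⁻¹ ≡ -459 ≡ 874 (mod 1333).

874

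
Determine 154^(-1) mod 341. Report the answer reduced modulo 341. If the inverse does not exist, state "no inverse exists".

Compute gcd(154, 341):
341 = 2*154 + 33
154 = 4*33 + 22
33 = 1*22 + 11
22 = 2*11 + 0
Since gcd = 11 > 1, 154 is not a unit mod 341.

no inverse exists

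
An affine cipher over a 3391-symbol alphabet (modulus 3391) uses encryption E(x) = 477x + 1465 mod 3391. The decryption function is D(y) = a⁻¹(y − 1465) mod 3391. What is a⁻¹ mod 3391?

Apply the Euclidean algorithm to 3391 and 477:
3391 = 7×477 + 52
477 = 9×52 + 9
52 = 5×9 + 7
9 = 1×7 + 2
7 = 3×2 + 1
2 = 2×1 + 0
Since gcd(477, 3391) = 1, back-substitute to write 1 as a combination:
1 = 7 − 3·2
1 = −3·9 + 4·7
1 = 4·52 − 23·9
1 = −23·477 + 211·52
1 = 211·3391 − 1500·477
So 477·(-1500) ≡ 1 (mod 3391), and -1500 ≡ 1891 (mod 3391).

1891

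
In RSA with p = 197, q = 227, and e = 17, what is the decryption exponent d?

7817

φ(n) = (p−1)(q−1) = 196·226 = 44296.
Need d with 17·d ≡ 1 (mod 44296). Apply the extended Euclidean algorithm:
44296 = 2605×17 + 11
17 = 1×11 + 6
11 = 1×6 + 5
6 = 1×5 + 1
5 = 5×1 + 0
Back-substitute:
1 = 6 − 5
1 = −11 + 2·6
1 = 2·17 − 3·11
1 = −3·44296 + 7817·17
So 17·7817 ≡ 1 (mod 44296), hence d = 7817.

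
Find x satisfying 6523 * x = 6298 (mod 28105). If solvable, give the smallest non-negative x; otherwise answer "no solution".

gcd(6523, 28105):
28105 = 4*6523 + 2013
6523 = 3*2013 + 484
2013 = 4*484 + 77
484 = 6*77 + 22
77 = 3*22 + 11
22 = 2*11 + 0
gcd = 11, but 11 ∤ 6298, so the congruence has no solution.

no solution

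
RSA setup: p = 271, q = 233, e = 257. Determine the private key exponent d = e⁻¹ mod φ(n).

φ(n) = (p−1)(q−1) = 270·232 = 62640.
Need d with 257·d ≡ 1 (mod 62640). Apply the extended Euclidean algorithm:
62640 = 243*257 + 189
257 = 1*189 + 68
189 = 2*68 + 53
68 = 1*53 + 15
53 = 3*15 + 8
15 = 1*8 + 7
8 = 1*7 + 1
7 = 7*1 + 0
Back-substitute:
1 = 8 − 7
1 = −15 + 2·8
1 = 2·53 − 7·15
1 = −7·68 + 9·53
1 = 9·189 − 25·68
1 = −25·257 + 34·189
1 = 34·62640 − 8287·257
So 257·(-8287) ≡ 1 (mod 62640), hence d ≡ -8287 ≡ 54353 (mod 62640).

54353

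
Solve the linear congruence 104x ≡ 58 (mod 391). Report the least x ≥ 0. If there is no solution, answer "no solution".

369

First find gcd(104, 391):
391 = 3·104 + 79
104 = 1·79 + 25
79 = 3·25 + 4
25 = 6·4 + 1
4 = 4·1 + 0
gcd = 1, so a unique solution mod 391 exists.
Back-substitute for the Bézout coefficients:
1 = 25 − 6·4
1 = −6·79 + 19·25
1 = 19·104 − 25·79
1 = −25·391 + 94·104
So 104·(94) ≡ 1 (mod 391), giving 104⁻¹ ≡ 94.
x ≡ 104⁻¹·58 ≡ 94·58 ≡ 369 (mod 391).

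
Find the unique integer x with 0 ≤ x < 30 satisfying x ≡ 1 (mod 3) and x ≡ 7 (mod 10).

Write x = 1 + 3·k. Then 3·k ≡ 7 − 1 ≡ 6 (mod 10).
Need 3⁻¹ mod 10. Extended Euclid on (10, 3):
10 = 3×3 + 1
3 = 3×1 + 0
Back-substitute:
1 = 10 − 3·3
3⁻¹ ≡ 7 (mod 10), so k ≡ 7·6 ≡ 2 (mod 10).
x = 1 + 3·2 = 7.

7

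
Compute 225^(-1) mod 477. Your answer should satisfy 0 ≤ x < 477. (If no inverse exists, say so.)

no inverse exists

Compute gcd(225, 477):
477 = 2·225 + 27
225 = 8·27 + 9
27 = 3·9 + 0
Since gcd = 9 > 1, 225 is not a unit mod 477.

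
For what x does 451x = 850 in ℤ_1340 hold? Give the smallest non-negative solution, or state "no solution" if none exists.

First find gcd(451, 1340):
1340 = 2*451 + 438
451 = 1*438 + 13
438 = 33*13 + 9
13 = 1*9 + 4
9 = 2*4 + 1
4 = 4*1 + 0
gcd = 1, so a unique solution mod 1340 exists.
Back-substitute for the Bézout coefficients:
1 = 9 − 2·4
1 = −2·13 + 3·9
1 = 3·438 − 101·13
1 = −101·451 + 104·438
1 = 104·1340 − 309·451
So 451·(-309) ≡ 1 (mod 1340), giving 451⁻¹ ≡ 1031.
x ≡ 451⁻¹·850 ≡ 1031·850 ≡ 1330 (mod 1340).

1330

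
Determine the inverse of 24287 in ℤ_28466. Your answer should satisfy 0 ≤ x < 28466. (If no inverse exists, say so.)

gcd(28466, 24287) by repeated division:
28466 = 1·24287 + 4179
24287 = 5·4179 + 3392
4179 = 1·3392 + 787
3392 = 4·787 + 244
787 = 3·244 + 55
244 = 4·55 + 24
55 = 2·24 + 7
24 = 3·7 + 3
7 = 2·3 + 1
3 = 3·1 + 0
Since gcd(24287, 28466) = 1, back-substitute to write 1 as a combination:
1 = 7 − 2·3
1 = −2·24 + 7·7
1 = 7·55 − 16·24
1 = −16·244 + 71·55
1 = 71·787 − 229·244
1 = −229·3392 + 987·787
1 = 987·4179 − 1216·3392
1 = −1216·24287 + 7067·4179
1 = 7067·28466 − 8283·24287
So 24287·(-8283) ≡ 1 (mod 28466), and -8283 ≡ 20183 (mod 28466).

20183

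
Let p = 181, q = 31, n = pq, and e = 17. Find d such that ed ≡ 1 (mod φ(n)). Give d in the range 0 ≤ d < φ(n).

φ(n) = (p−1)(q−1) = 180·30 = 5400.
Need d with 17·d ≡ 1 (mod 5400). Apply the extended Euclidean algorithm:
5400 = 317·17 + 11
17 = 1·11 + 6
11 = 1·6 + 5
6 = 1·5 + 1
5 = 5·1 + 0
Back-substitute:
1 = 6 − 5
1 = −11 + 2·6
1 = 2·17 − 3·11
1 = −3·5400 + 953·17
So 17·953 ≡ 1 (mod 5400), hence d = 953.

953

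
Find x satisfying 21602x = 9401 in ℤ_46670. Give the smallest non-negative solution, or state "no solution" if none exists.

gcd(21602, 46670):
46670 = 2*21602 + 3466
21602 = 6*3466 + 806
3466 = 4*806 + 242
806 = 3*242 + 80
242 = 3*80 + 2
80 = 40*2 + 0
gcd = 2, but 2 ∤ 9401, so the congruence has no solution.

no solution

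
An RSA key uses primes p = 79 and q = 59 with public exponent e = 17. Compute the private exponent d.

2129

φ(n) = (p−1)(q−1) = 78·58 = 4524.
Need d with 17·d ≡ 1 (mod 4524). Apply the extended Euclidean algorithm:
4524 = 266·17 + 2
17 = 8·2 + 1
2 = 2·1 + 0
Back-substitute:
1 = 17 − 8·2
1 = −8·4524 + 2129·17
So 17·2129 ≡ 1 (mod 4524), hence d = 2129.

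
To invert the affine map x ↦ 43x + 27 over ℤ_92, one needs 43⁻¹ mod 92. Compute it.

15

Run Euclid on (92, 43):
92 = 2·43 + 6
43 = 7·6 + 1
6 = 6·1 + 0
Since gcd(43, 92) = 1, back-substitute to write 1 as a combination:
1 = 43 − 7·6
1 = −7·92 + 15·43
So 43·15 ≡ 1 (mod 92).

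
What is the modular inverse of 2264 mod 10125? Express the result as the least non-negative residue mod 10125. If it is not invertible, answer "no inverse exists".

Apply the Euclidean algorithm to 10125 and 2264:
10125 = 4*2264 + 1069
2264 = 2*1069 + 126
1069 = 8*126 + 61
126 = 2*61 + 4
61 = 15*4 + 1
4 = 4*1 + 0
Since gcd(2264, 10125) = 1, back-substitute to write 1 as a combination:
1 = 61 − 15·4
1 = −15·126 + 31·61
1 = 31·1069 − 263·126
1 = −263·2264 + 557·1069
1 = 557·10125 − 2491·2264
Thus 2264·(-2491) ≡ 1 (mod 10125); reducing, -2491 mod 10125 = 7634.

7634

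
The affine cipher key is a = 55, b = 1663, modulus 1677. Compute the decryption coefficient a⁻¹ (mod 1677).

61

gcd(1677, 55) by repeated division:
1677 = 30×55 + 27
55 = 2×27 + 1
27 = 27×1 + 0
gcd = 1, so the inverse exists. Back-substitute:
1 = 55 − 2·27
1 = −2·1677 + 61·55
So 55·61 ≡ 1 (mod 1677).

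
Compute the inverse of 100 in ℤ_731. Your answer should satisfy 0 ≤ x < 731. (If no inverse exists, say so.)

Extended Euclidean algorithm:
731 = 7·100 + 31
100 = 3·31 + 7
31 = 4·7 + 3
7 = 2·3 + 1
3 = 3·1 + 0
gcd = 1, so the inverse exists. Back-substitute:
1 = 7 − 2·3
1 = −2·31 + 9·7
1 = 9·100 − 29·31
1 = −29·731 + 212·100
So 100·212 ≡ 1 (mod 731).

212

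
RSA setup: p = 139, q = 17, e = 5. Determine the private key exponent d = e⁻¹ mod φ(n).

1325

φ(n) = (p−1)(q−1) = 138·16 = 2208.
Need d with 5·d ≡ 1 (mod 2208). Apply the extended Euclidean algorithm:
2208 = 441*5 + 3
5 = 1*3 + 2
3 = 1*2 + 1
2 = 2*1 + 0
Back-substitute:
1 = 3 − 2
1 = −5 + 2·3
1 = 2·2208 − 883·5
So 5·(-883) ≡ 1 (mod 2208), hence d ≡ -883 ≡ 1325 (mod 2208).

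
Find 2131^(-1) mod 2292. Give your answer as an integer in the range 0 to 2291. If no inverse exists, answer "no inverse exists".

Extended Euclidean algorithm:
2292 = 1×2131 + 161
2131 = 13×161 + 38
161 = 4×38 + 9
38 = 4×9 + 2
9 = 4×2 + 1
2 = 2×1 + 0
The gcd is 1. Working backward:
1 = 9 − 4·2
1 = −4·38 + 17·9
1 = 17·161 − 72·38
1 = −72·2131 + 953·161
1 = 953·2292 − 1025·2131
So 2131·(-1025) ≡ 1 (mod 2292), and -1025 ≡ 1267 (mod 2292).

1267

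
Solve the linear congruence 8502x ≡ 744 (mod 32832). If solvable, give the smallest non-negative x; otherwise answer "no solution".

First find gcd(8502, 32832):
32832 = 3×8502 + 7326
8502 = 1×7326 + 1176
7326 = 6×1176 + 270
1176 = 4×270 + 96
270 = 2×96 + 78
96 = 1×78 + 18
78 = 4×18 + 6
18 = 3×6 + 0
gcd = 6 and 6 | 744, so solutions exist. Divide through by 6: 1417x ≡ 124 (mod 5472).
Now find 1417⁻¹ mod 5472:
5472 = 3·1417 + 1221
1417 = 1·1221 + 196
1221 = 6·196 + 45
196 = 4·45 + 16
45 = 2·16 + 13
16 = 1·13 + 3
13 = 4·3 + 1
3 = 3·1 + 0
Back-substitute:
1 = 13 − 4·3
1 = −4·16 + 5·13
1 = 5·45 − 14·16
1 = −14·196 + 61·45
1 = 61·1221 − 380·196
1 = −380·1417 + 441·1221
1 = 441·5472 − 1703·1417
So 1417·(-1703) ≡ 1 (mod 5472), i.e. 1417⁻¹ ≡ 3769.
Then x ≡ 3769·124 ≡ 2236 (mod 5472); the smallest non-negative solution is x = 2236.

2236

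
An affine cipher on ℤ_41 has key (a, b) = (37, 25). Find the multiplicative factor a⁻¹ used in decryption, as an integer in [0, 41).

Run Euclid on (41, 37):
41 = 1·37 + 4
37 = 9·4 + 1
4 = 4·1 + 0
gcd = 1, so the inverse exists. Back-substitute:
1 = 37 − 9·4
1 = −9·41 + 10·37
So 37·10 ≡ 1 (mod 41).

10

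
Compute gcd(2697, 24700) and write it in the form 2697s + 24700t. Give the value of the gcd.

Repeated division:
24700 = 9×2697 + 427
2697 = 6×427 + 135
427 = 3×135 + 22
135 = 6×22 + 3
22 = 7×3 + 1
3 = 3×1 + 0
gcd(2697, 24700) = 1.
Express as a combination:
1 = 22 − 7·3
1 = −7·135 + 43·22
1 = 43·427 − 136·135
1 = −136·2697 + 859·427
1 = 859·24700 − 7867·2697
So 1 = (859)·24700 + (-7867)·2697.

1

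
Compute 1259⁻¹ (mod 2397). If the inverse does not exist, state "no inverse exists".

Apply the Euclidean algorithm to 2397 and 1259:
2397 = 1×1259 + 1138
1259 = 1×1138 + 121
1138 = 9×121 + 49
121 = 2×49 + 23
49 = 2×23 + 3
23 = 7×3 + 2
3 = 1×2 + 1
2 = 2×1 + 0
Since gcd(1259, 2397) = 1, back-substitute to write 1 as a combination:
1 = 3 − 2
1 = −23 + 8·3
1 = 8·49 − 17·23
1 = −17·121 + 42·49
1 = 42·1138 − 395·121
1 = −395·1259 + 437·1138
1 = 437·2397 − 832·1259
Thus 1259·(-832) ≡ 1 (mod 2397); reducing, -832 mod 2397 = 1565.

1565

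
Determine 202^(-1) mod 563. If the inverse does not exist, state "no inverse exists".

131

Extended Euclidean algorithm:
563 = 2×202 + 159
202 = 1×159 + 43
159 = 3×43 + 30
43 = 1×30 + 13
30 = 2×13 + 4
13 = 3×4 + 1
4 = 4×1 + 0
gcd = 1, so the inverse exists. Back-substitute:
1 = 13 − 3·4
1 = −3·30 + 7·13
1 = 7·43 − 10·30
1 = −10·159 + 37·43
1 = 37·202 − 47·159
1 = −47·563 + 131·202
So 202·131 ≡ 1 (mod 563).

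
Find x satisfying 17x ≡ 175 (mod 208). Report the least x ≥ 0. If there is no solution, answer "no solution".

First find gcd(17, 208):
208 = 12·17 + 4
17 = 4·4 + 1
4 = 4·1 + 0
gcd = 1, so a unique solution mod 208 exists.
Back-substitute for the Bézout coefficients:
1 = 17 − 4·4
1 = −4·208 + 49·17
So 17·(49) ≡ 1 (mod 208), giving 17⁻¹ ≡ 49.
x ≡ 17⁻¹·175 ≡ 49·175 ≡ 47 (mod 208).

47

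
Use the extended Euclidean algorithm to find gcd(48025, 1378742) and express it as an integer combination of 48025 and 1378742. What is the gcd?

1

Apply Euclid's algorithm to 1378742 and 48025:
1378742 = 28*48025 + 34042
48025 = 1*34042 + 13983
34042 = 2*13983 + 6076
13983 = 2*6076 + 1831
6076 = 3*1831 + 583
1831 = 3*583 + 82
583 = 7*82 + 9
82 = 9*9 + 1
9 = 9*1 + 0
gcd(48025, 1378742) = 1.
Working backward:
1 = 82 − 9·9
1 = −9·583 + 64·82
1 = 64·1831 − 201·583
1 = −201·6076 + 667·1831
1 = 667·13983 − 1535·6076
1 = −1535·34042 + 3737·13983
1 = 3737·48025 − 5272·34042
1 = −5272·1378742 + 151353·48025
So 1 = (-5272)·1378742 + (151353)·48025.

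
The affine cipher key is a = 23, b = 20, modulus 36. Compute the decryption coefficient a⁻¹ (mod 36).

Run Euclid on (36, 23):
36 = 1×23 + 13
23 = 1×13 + 10
13 = 1×10 + 3
10 = 3×3 + 1
3 = 3×1 + 0
gcd = 1, so the inverse exists. Back-substitute:
1 = 10 − 3·3
1 = −3·13 + 4·10
1 = 4·23 − 7·13
1 = −7·36 + 11·23
So 23·11 ≡ 1 (mod 36).

11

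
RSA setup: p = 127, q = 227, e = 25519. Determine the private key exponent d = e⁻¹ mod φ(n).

φ(n) = (p−1)(q−1) = 126·226 = 28476.
Need d with 25519·d ≡ 1 (mod 28476). Apply the extended Euclidean algorithm:
28476 = 1·25519 + 2957
25519 = 8·2957 + 1863
2957 = 1·1863 + 1094
1863 = 1·1094 + 769
1094 = 1·769 + 325
769 = 2·325 + 119
325 = 2·119 + 87
119 = 1·87 + 32
87 = 2·32 + 23
32 = 1·23 + 9
23 = 2·9 + 5
9 = 1·5 + 4
5 = 1·4 + 1
4 = 4·1 + 0
Back-substitute:
1 = 5 − 4
1 = −9 + 2·5
1 = 2·23 − 5·9
1 = −5·32 + 7·23
1 = 7·87 − 19·32
1 = −19·119 + 26·87
1 = 26·325 − 71·119
1 = −71·769 + 168·325
1 = 168·1094 − 239·769
1 = −239·1863 + 407·1094
1 = 407·2957 − 646·1863
1 = −646·25519 + 5575·2957
1 = 5575·28476 − 6221·25519
So 25519·(-6221) ≡ 1 (mod 28476), hence d ≡ -6221 ≡ 22255 (mod 28476).

22255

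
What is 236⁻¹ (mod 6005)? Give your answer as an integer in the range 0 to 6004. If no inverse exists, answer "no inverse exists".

Apply the Euclidean algorithm to 6005 and 236:
6005 = 25·236 + 105
236 = 2·105 + 26
105 = 4·26 + 1
26 = 26·1 + 0
The gcd is 1. Working backward:
1 = 105 − 4·26
1 = −4·236 + 9·105
1 = 9·6005 − 229·236
Thus 236·(-229) ≡ 1 (mod 6005); reducing, -229 mod 6005 = 5776.

5776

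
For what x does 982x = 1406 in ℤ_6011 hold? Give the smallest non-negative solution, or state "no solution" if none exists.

1495

First find gcd(982, 6011):
6011 = 6·982 + 119
982 = 8·119 + 30
119 = 3·30 + 29
30 = 1·29 + 1
29 = 29·1 + 0
gcd = 1, so a unique solution mod 6011 exists.
Back-substitute for the Bézout coefficients:
1 = 30 − 29
1 = −119 + 4·30
1 = 4·982 − 33·119
1 = −33·6011 + 202·982
So 982·(202) ≡ 1 (mod 6011), giving 982⁻¹ ≡ 202.
x ≡ 982⁻¹·1406 ≡ 202·1406 ≡ 1495 (mod 6011).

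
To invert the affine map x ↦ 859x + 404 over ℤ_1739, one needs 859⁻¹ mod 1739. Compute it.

Extended Euclidean algorithm:
1739 = 2·859 + 21
859 = 40·21 + 19
21 = 1·19 + 2
19 = 9·2 + 1
2 = 2·1 + 0
Since gcd(859, 1739) = 1, back-substitute to write 1 as a combination:
1 = 19 − 9·2
1 = −9·21 + 10·19
1 = 10·859 − 409·21
1 = −409·1739 + 828·859
So 859·828 ≡ 1 (mod 1739).

828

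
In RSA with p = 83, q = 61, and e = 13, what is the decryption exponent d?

757

φ(n) = (p−1)(q−1) = 82·60 = 4920.
Need d with 13·d ≡ 1 (mod 4920). Apply the extended Euclidean algorithm:
4920 = 378×13 + 6
13 = 2×6 + 1
6 = 6×1 + 0
Back-substitute:
1 = 13 − 2·6
1 = −2·4920 + 757·13
So 13·757 ≡ 1 (mod 4920), hence d = 757.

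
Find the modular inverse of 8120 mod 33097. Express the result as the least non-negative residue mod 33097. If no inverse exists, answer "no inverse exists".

14376

gcd(33097, 8120) by repeated division:
33097 = 4*8120 + 617
8120 = 13*617 + 99
617 = 6*99 + 23
99 = 4*23 + 7
23 = 3*7 + 2
7 = 3*2 + 1
2 = 2*1 + 0
gcd = 1, so the inverse exists. Back-substitute:
1 = 7 − 3·2
1 = −3·23 + 10·7
1 = 10·99 − 43·23
1 = −43·617 + 268·99
1 = 268·8120 − 3527·617
1 = −3527·33097 + 14376·8120
So 8120·14376 ≡ 1 (mod 33097).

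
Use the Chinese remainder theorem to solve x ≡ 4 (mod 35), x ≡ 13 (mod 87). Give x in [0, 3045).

Write x = 4 + 35·k. Then 35·k ≡ 13 − 4 ≡ 9 (mod 87).
Need 35⁻¹ mod 87. Extended Euclid on (87, 35):
87 = 2·35 + 17
35 = 2·17 + 1
17 = 17·1 + 0
Back-substitute:
1 = 35 − 2·17
1 = −2·87 + 5·35
35⁻¹ ≡ 5 (mod 87), so k ≡ 5·9 ≡ 45 (mod 87).
x = 4 + 35·45 = 1579.

1579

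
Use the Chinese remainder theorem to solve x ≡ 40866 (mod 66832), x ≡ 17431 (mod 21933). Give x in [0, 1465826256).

Write x = 40866 + 66832·k. Then 66832·k ≡ 17431 − 40866 ≡ 20431 (mod 21933).
Need 66832⁻¹ mod 21933. Extended Euclid on (21933, 1033):
21933 = 21·1033 + 240
1033 = 4·240 + 73
240 = 3·73 + 21
73 = 3·21 + 10
21 = 2·10 + 1
10 = 10·1 + 0
Back-substitute:
1 = 21 − 2·10
1 = −2·73 + 7·21
1 = 7·240 − 23·73
1 = −23·1033 + 99·240
1 = 99·21933 − 2102·1033
66832⁻¹ ≡ 19831 (mod 21933), so k ≡ 19831·20431 ≡ 20785 (mod 21933).
x = 40866 + 66832·20785 = 1389143986.

1389143986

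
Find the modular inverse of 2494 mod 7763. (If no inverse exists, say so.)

Run Euclid on (7763, 2494):
7763 = 3×2494 + 281
2494 = 8×281 + 246
281 = 1×246 + 35
246 = 7×35 + 1
35 = 35×1 + 0
gcd = 1, so the inverse exists. Back-substitute:
1 = 246 − 7·35
1 = −7·281 + 8·246
1 = 8·2494 − 71·281
1 = −71·7763 + 221·2494
So 2494·221 ≡ 1 (mod 7763).

221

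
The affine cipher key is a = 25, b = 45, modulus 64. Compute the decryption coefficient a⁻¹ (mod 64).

Run Euclid on (64, 25):
64 = 2*25 + 14
25 = 1*14 + 11
14 = 1*11 + 3
11 = 3*3 + 2
3 = 1*2 + 1
2 = 2*1 + 0
gcd = 1, so the inverse exists. Back-substitute:
1 = 3 − 2
1 = −11 + 4·3
1 = 4·14 − 5·11
1 = −5·25 + 9·14
1 = 9·64 − 23·25
Hence 25⁻¹ ≡ -23 ≡ 41 (mod 64).

41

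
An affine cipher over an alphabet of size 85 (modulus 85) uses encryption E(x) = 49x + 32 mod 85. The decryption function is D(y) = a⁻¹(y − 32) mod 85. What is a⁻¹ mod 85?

Apply the Euclidean algorithm to 85 and 49:
85 = 1*49 + 36
49 = 1*36 + 13
36 = 2*13 + 10
13 = 1*10 + 3
10 = 3*3 + 1
3 = 3*1 + 0
The gcd is 1. Working backward:
1 = 10 − 3·3
1 = −3·13 + 4·10
1 = 4·36 − 11·13
1 = −11·49 + 15·36
1 = 15·85 − 26·49
Thus 49·(-26) ≡ 1 (mod 85); reducing, -26 mod 85 = 59.

59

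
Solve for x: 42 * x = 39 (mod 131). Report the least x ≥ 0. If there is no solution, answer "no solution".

29

First find gcd(42, 131):
131 = 3·42 + 5
42 = 8·5 + 2
5 = 2·2 + 1
2 = 2·1 + 0
gcd = 1, so a unique solution mod 131 exists.
Back-substitute for the Bézout coefficients:
1 = 5 − 2·2
1 = −2·42 + 17·5
1 = 17·131 − 53·42
So 42·(-53) ≡ 1 (mod 131), giving 42⁻¹ ≡ 78.
x ≡ 42⁻¹·39 ≡ 78·39 ≡ 29 (mod 131).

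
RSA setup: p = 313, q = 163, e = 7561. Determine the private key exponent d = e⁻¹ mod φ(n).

35209

φ(n) = (p−1)(q−1) = 312·162 = 50544.
Need d with 7561·d ≡ 1 (mod 50544). Apply the extended Euclidean algorithm:
50544 = 6×7561 + 5178
7561 = 1×5178 + 2383
5178 = 2×2383 + 412
2383 = 5×412 + 323
412 = 1×323 + 89
323 = 3×89 + 56
89 = 1×56 + 33
56 = 1×33 + 23
33 = 1×23 + 10
23 = 2×10 + 3
10 = 3×3 + 1
3 = 3×1 + 0
Back-substitute:
1 = 10 − 3·3
1 = −3·23 + 7·10
1 = 7·33 − 10·23
1 = −10·56 + 17·33
1 = 17·89 − 27·56
1 = −27·323 + 98·89
1 = 98·412 − 125·323
1 = −125·2383 + 723·412
1 = 723·5178 − 1571·2383
1 = −1571·7561 + 2294·5178
1 = 2294·50544 − 15335·7561
So 7561·(-15335) ≡ 1 (mod 50544), hence d ≡ -15335 ≡ 35209 (mod 50544).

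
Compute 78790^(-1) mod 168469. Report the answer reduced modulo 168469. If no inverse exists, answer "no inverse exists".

113669

Extended Euclidean algorithm:
168469 = 2·78790 + 10889
78790 = 7·10889 + 2567
10889 = 4·2567 + 621
2567 = 4·621 + 83
621 = 7·83 + 40
83 = 2·40 + 3
40 = 13·3 + 1
3 = 3·1 + 0
Since gcd(78790, 168469) = 1, back-substitute to write 1 as a combination:
1 = 40 − 13·3
1 = −13·83 + 27·40
1 = 27·621 − 202·83
1 = −202·2567 + 835·621
1 = 835·10889 − 3542·2567
1 = −3542·78790 + 25629·10889
1 = 25629·168469 − 54800·78790
Thus 78790·(-54800) ≡ 1 (mod 168469); reducing, -54800 mod 168469 = 113669.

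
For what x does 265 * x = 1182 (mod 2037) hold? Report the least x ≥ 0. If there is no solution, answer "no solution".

1611

First find gcd(265, 2037):
2037 = 7·265 + 182
265 = 1·182 + 83
182 = 2·83 + 16
83 = 5·16 + 3
16 = 5·3 + 1
3 = 3·1 + 0
gcd = 1, so a unique solution mod 2037 exists.
Back-substitute for the Bézout coefficients:
1 = 16 − 5·3
1 = −5·83 + 26·16
1 = 26·182 − 57·83
1 = −57·265 + 83·182
1 = 83·2037 − 638·265
So 265·(-638) ≡ 1 (mod 2037), giving 265⁻¹ ≡ 1399.
x ≡ 265⁻¹·1182 ≡ 1399·1182 ≡ 1611 (mod 2037).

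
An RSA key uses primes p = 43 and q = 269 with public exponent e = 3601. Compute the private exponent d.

φ(n) = (p−1)(q−1) = 42·268 = 11256.
Need d with 3601·d ≡ 1 (mod 11256). Apply the extended Euclidean algorithm:
11256 = 3*3601 + 453
3601 = 7*453 + 430
453 = 1*430 + 23
430 = 18*23 + 16
23 = 1*16 + 7
16 = 2*7 + 2
7 = 3*2 + 1
2 = 2*1 + 0
Back-substitute:
1 = 7 − 3·2
1 = −3·16 + 7·7
1 = 7·23 − 10·16
1 = −10·430 + 187·23
1 = 187·453 − 197·430
1 = −197·3601 + 1566·453
1 = 1566·11256 − 4895·3601
So 3601·(-4895) ≡ 1 (mod 11256), hence d ≡ -4895 ≡ 6361 (mod 11256).

6361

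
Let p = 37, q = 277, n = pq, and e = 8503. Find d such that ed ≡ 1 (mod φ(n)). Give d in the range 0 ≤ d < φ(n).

1255

φ(n) = (p−1)(q−1) = 36·276 = 9936.
Need d with 8503·d ≡ 1 (mod 9936). Apply the extended Euclidean algorithm:
9936 = 1×8503 + 1433
8503 = 5×1433 + 1338
1433 = 1×1338 + 95
1338 = 14×95 + 8
95 = 11×8 + 7
8 = 1×7 + 1
7 = 7×1 + 0
Back-substitute:
1 = 8 − 7
1 = −95 + 12·8
1 = 12·1338 − 169·95
1 = −169·1433 + 181·1338
1 = 181·8503 − 1074·1433
1 = −1074·9936 + 1255·8503
So 8503·1255 ≡ 1 (mod 9936), hence d = 1255.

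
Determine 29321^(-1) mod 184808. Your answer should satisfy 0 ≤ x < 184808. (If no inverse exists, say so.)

gcd(184808, 29321) by repeated division:
184808 = 6*29321 + 8882
29321 = 3*8882 + 2675
8882 = 3*2675 + 857
2675 = 3*857 + 104
857 = 8*104 + 25
104 = 4*25 + 4
25 = 6*4 + 1
4 = 4*1 + 0
Since gcd(29321, 184808) = 1, back-substitute to write 1 as a combination:
1 = 25 − 6·4
1 = −6·104 + 25·25
1 = 25·857 − 206·104
1 = −206·2675 + 643·857
1 = 643·8882 − 2135·2675
1 = −2135·29321 + 7048·8882
1 = 7048·184808 − 44423·29321
Hence 29321⁻¹ ≡ -44423 ≡ 140385 (mod 184808).

140385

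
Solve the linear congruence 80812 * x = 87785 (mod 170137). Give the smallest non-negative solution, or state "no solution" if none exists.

First find gcd(80812, 170137):
170137 = 2·80812 + 8513
80812 = 9·8513 + 4195
8513 = 2·4195 + 123
4195 = 34·123 + 13
123 = 9·13 + 6
13 = 2·6 + 1
6 = 6·1 + 0
gcd = 1, so a unique solution mod 170137 exists.
Back-substitute for the Bézout coefficients:
1 = 13 − 2·6
1 = −2·123 + 19·13
1 = 19·4195 − 648·123
1 = −648·8513 + 1315·4195
1 = 1315·80812 − 12483·8513
1 = −12483·170137 + 26281·80812
So 80812·(26281) ≡ 1 (mod 170137), giving 80812⁻¹ ≡ 26281.
x ≡ 80812⁻¹·87785 ≡ 26281·87785 ≡ 19865 (mod 170137).

19865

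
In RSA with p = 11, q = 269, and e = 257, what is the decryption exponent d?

φ(n) = (p−1)(q−1) = 10·268 = 2680.
Need d with 257·d ≡ 1 (mod 2680). Apply the extended Euclidean algorithm:
2680 = 10·257 + 110
257 = 2·110 + 37
110 = 2·37 + 36
37 = 1·36 + 1
36 = 36·1 + 0
Back-substitute:
1 = 37 − 36
1 = −110 + 3·37
1 = 3·257 − 7·110
1 = −7·2680 + 73·257
So 257·73 ≡ 1 (mod 2680), hence d = 73.

73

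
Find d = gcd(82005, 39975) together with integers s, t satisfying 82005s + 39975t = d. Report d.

Apply Euclid's algorithm to 82005 and 39975:
82005 = 2*39975 + 2055
39975 = 19*2055 + 930
2055 = 2*930 + 195
930 = 4*195 + 150
195 = 1*150 + 45
150 = 3*45 + 15
45 = 3*15 + 0
gcd(82005, 39975) = 15.
Working backward:
15 = 150 − 3·45
15 = −3·195 + 4·150
15 = 4·930 − 19·195
15 = −19·2055 + 42·930
15 = 42·39975 − 817·2055
15 = −817·82005 + 1676·39975
So 15 = (-817)·82005 + (1676)·39975.

15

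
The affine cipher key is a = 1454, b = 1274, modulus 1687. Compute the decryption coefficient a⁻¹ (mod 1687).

934

Extended Euclidean algorithm:
1687 = 1×1454 + 233
1454 = 6×233 + 56
233 = 4×56 + 9
56 = 6×9 + 2
9 = 4×2 + 1
2 = 2×1 + 0
Since gcd(1454, 1687) = 1, back-substitute to write 1 as a combination:
1 = 9 − 4·2
1 = −4·56 + 25·9
1 = 25·233 − 104·56
1 = −104·1454 + 649·233
1 = 649·1687 − 753·1454
Thus 1454·(-753) ≡ 1 (mod 1687); reducing, -753 mod 1687 = 934.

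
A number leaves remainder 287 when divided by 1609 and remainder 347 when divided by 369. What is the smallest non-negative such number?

9941

Write x = 287 + 1609·k. Then 1609·k ≡ 347 − 287 ≡ 60 (mod 369).
Need 1609⁻¹ mod 369. Extended Euclid on (369, 133):
369 = 2*133 + 103
133 = 1*103 + 30
103 = 3*30 + 13
30 = 2*13 + 4
13 = 3*4 + 1
4 = 4*1 + 0
Back-substitute:
1 = 13 − 3·4
1 = −3·30 + 7·13
1 = 7·103 − 24·30
1 = −24·133 + 31·103
1 = 31·369 − 86·133
1609⁻¹ ≡ 283 (mod 369), so k ≡ 283·60 ≡ 6 (mod 369).
x = 287 + 1609·6 = 9941.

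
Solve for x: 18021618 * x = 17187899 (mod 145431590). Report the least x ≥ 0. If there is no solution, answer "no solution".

gcd(18021618, 145431590):
145431590 = 8·18021618 + 1258646
18021618 = 14·1258646 + 400574
1258646 = 3·400574 + 56924
400574 = 7·56924 + 2106
56924 = 27·2106 + 62
2106 = 33·62 + 60
62 = 1·60 + 2
60 = 30·2 + 0
gcd = 2, but 2 ∤ 17187899, so the congruence has no solution.

no solution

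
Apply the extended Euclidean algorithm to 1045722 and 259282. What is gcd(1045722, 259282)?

2

Euclidean algorithm:
1045722 = 4×259282 + 8594
259282 = 30×8594 + 1462
8594 = 5×1462 + 1284
1462 = 1×1284 + 178
1284 = 7×178 + 38
178 = 4×38 + 26
38 = 1×26 + 12
26 = 2×12 + 2
12 = 6×2 + 0
gcd(1045722, 259282) = 2.
Working backward:
2 = 26 − 2·12
2 = −2·38 + 3·26
2 = 3·178 − 14·38
2 = −14·1284 + 101·178
2 = 101·1462 − 115·1284
2 = −115·8594 + 676·1462
2 = 676·259282 − 20395·8594
2 = −20395·1045722 + 82256·259282
So 2 = (-20395)·1045722 + (82256)·259282.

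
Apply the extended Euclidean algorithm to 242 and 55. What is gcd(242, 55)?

11

Repeated division:
242 = 4*55 + 22
55 = 2*22 + 11
22 = 2*11 + 0
gcd(242, 55) = 11.
Express as a combination:
11 = 55 − 2·22
11 = −2·242 + 9·55
So 11 = (-2)·242 + (9)·55.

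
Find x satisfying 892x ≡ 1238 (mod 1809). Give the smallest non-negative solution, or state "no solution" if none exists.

914

First find gcd(892, 1809):
1809 = 2*892 + 25
892 = 35*25 + 17
25 = 1*17 + 8
17 = 2*8 + 1
8 = 8*1 + 0
gcd = 1, so a unique solution mod 1809 exists.
Back-substitute for the Bézout coefficients:
1 = 17 − 2·8
1 = −2·25 + 3·17
1 = 3·892 − 107·25
1 = −107·1809 + 217·892
So 892·(217) ≡ 1 (mod 1809), giving 892⁻¹ ≡ 217.
x ≡ 892⁻¹·1238 ≡ 217·1238 ≡ 914 (mod 1809).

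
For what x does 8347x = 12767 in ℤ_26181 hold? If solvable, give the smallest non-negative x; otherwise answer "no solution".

908

First find gcd(8347, 26181):
26181 = 3×8347 + 1140
8347 = 7×1140 + 367
1140 = 3×367 + 39
367 = 9×39 + 16
39 = 2×16 + 7
16 = 2×7 + 2
7 = 3×2 + 1
2 = 2×1 + 0
gcd = 1, so a unique solution mod 26181 exists.
Back-substitute for the Bézout coefficients:
1 = 7 − 3·2
1 = −3·16 + 7·7
1 = 7·39 − 17·16
1 = −17·367 + 160·39
1 = 160·1140 − 497·367
1 = −497·8347 + 3639·1140
1 = 3639·26181 − 11414·8347
So 8347·(-11414) ≡ 1 (mod 26181), giving 8347⁻¹ ≡ 14767.
x ≡ 8347⁻¹·12767 ≡ 14767·12767 ≡ 908 (mod 26181).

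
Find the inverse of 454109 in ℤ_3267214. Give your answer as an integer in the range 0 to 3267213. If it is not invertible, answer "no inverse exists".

2875005

Extended Euclidean algorithm:
3267214 = 7*454109 + 88451
454109 = 5*88451 + 11854
88451 = 7*11854 + 5473
11854 = 2*5473 + 908
5473 = 6*908 + 25
908 = 36*25 + 8
25 = 3*8 + 1
8 = 8*1 + 0
Since gcd(454109, 3267214) = 1, back-substitute to write 1 as a combination:
1 = 25 − 3·8
1 = −3·908 + 109·25
1 = 109·5473 − 657·908
1 = −657·11854 + 1423·5473
1 = 1423·88451 − 10618·11854
1 = −10618·454109 + 54513·88451
1 = 54513·3267214 − 392209·454109
Hence 454109⁻¹ ≡ -392209 ≡ 2875005 (mod 3267214).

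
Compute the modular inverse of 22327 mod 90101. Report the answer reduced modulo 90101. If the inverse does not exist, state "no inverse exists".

27837

Extended Euclidean algorithm:
90101 = 4*22327 + 793
22327 = 28*793 + 123
793 = 6*123 + 55
123 = 2*55 + 13
55 = 4*13 + 3
13 = 4*3 + 1
3 = 3*1 + 0
gcd = 1, so the inverse exists. Back-substitute:
1 = 13 − 4·3
1 = −4·55 + 17·13
1 = 17·123 − 38·55
1 = −38·793 + 245·123
1 = 245·22327 − 6898·793
1 = −6898·90101 + 27837·22327
So 22327·27837 ≡ 1 (mod 90101).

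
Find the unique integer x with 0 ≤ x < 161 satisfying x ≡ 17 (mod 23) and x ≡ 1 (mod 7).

155

Write x = 17 + 23·k. Then 23·k ≡ 1 − 17 ≡ 5 (mod 7).
Need 23⁻¹ mod 7. Extended Euclid on (7, 2):
7 = 3*2 + 1
2 = 2*1 + 0
Back-substitute:
1 = 7 − 3·2
23⁻¹ ≡ 4 (mod 7), so k ≡ 4·5 ≡ 6 (mod 7).
x = 17 + 23·6 = 155.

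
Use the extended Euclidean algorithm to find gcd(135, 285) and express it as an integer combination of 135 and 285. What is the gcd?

Euclidean algorithm:
285 = 2·135 + 15
135 = 9·15 + 0
gcd(135, 285) = 15.
Express as a combination:
15 = 285 − 2·135
So 15 = (1)·285 + (-2)·135.

15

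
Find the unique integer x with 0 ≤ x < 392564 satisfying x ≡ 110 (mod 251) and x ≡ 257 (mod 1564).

151965

Write x = 110 + 251·k. Then 251·k ≡ 257 − 110 ≡ 147 (mod 1564).
Need 251⁻¹ mod 1564. Extended Euclid on (1564, 251):
1564 = 6×251 + 58
251 = 4×58 + 19
58 = 3×19 + 1
19 = 19×1 + 0
Back-substitute:
1 = 58 − 3·19
1 = −3·251 + 13·58
1 = 13·1564 − 81·251
251⁻¹ ≡ 1483 (mod 1564), so k ≡ 1483·147 ≡ 605 (mod 1564).
x = 110 + 251·605 = 151965.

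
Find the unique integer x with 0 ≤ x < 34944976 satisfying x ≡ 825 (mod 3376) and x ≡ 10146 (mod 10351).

Write x = 825 + 3376·k. Then 3376·k ≡ 10146 − 825 ≡ 9321 (mod 10351).
Need 3376⁻¹ mod 10351. Extended Euclid on (10351, 3376):
10351 = 3·3376 + 223
3376 = 15·223 + 31
223 = 7·31 + 6
31 = 5·6 + 1
6 = 6·1 + 0
Back-substitute:
1 = 31 − 5·6
1 = −5·223 + 36·31
1 = 36·3376 − 545·223
1 = −545·10351 + 1671·3376
3376⁻¹ ≡ 1671 (mod 10351), so k ≡ 1671·9321 ≡ 7487 (mod 10351).
x = 825 + 3376·7487 = 25276937.

25276937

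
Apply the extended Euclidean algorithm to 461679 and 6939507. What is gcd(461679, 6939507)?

Apply Euclid's algorithm to 6939507 and 461679:
6939507 = 15×461679 + 14322
461679 = 32×14322 + 3375
14322 = 4×3375 + 822
3375 = 4×822 + 87
822 = 9×87 + 39
87 = 2×39 + 9
39 = 4×9 + 3
9 = 3×3 + 0
gcd(461679, 6939507) = 3.
Back-substituting:
3 = 39 − 4·9
3 = −4·87 + 9·39
3 = 9·822 − 85·87
3 = −85·3375 + 349·822
3 = 349·14322 − 1481·3375
3 = −1481·461679 + 47741·14322
3 = 47741·6939507 − 717596·461679
So 3 = (47741)·6939507 + (-717596)·461679.

3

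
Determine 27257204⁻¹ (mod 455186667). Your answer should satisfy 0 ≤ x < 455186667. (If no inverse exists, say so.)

no inverse exists

Compute gcd(27257204, 455186667):
455186667 = 16·27257204 + 19071403
27257204 = 1·19071403 + 8185801
19071403 = 2·8185801 + 2699801
8185801 = 3·2699801 + 86398
2699801 = 31·86398 + 21463
86398 = 4·21463 + 546
21463 = 39·546 + 169
546 = 3·169 + 39
169 = 4·39 + 13
39 = 3·13 + 0
Since gcd = 13 > 1, 27257204 is not a unit mod 455186667.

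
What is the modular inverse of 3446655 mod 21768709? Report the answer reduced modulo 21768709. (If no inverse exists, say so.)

2616934

Run Euclid on (21768709, 3446655):
21768709 = 6×3446655 + 1088779
3446655 = 3×1088779 + 180318
1088779 = 6×180318 + 6871
180318 = 26×6871 + 1672
6871 = 4×1672 + 183
1672 = 9×183 + 25
183 = 7×25 + 8
25 = 3×8 + 1
8 = 8×1 + 0
gcd = 1, so the inverse exists. Back-substitute:
1 = 25 − 3·8
1 = −3·183 + 22·25
1 = 22·1672 − 201·183
1 = −201·6871 + 826·1672
1 = 826·180318 − 21677·6871
1 = −21677·1088779 + 130888·180318
1 = 130888·3446655 − 414341·1088779
1 = −414341·21768709 + 2616934·3446655
So 3446655·2616934 ≡ 1 (mod 21768709).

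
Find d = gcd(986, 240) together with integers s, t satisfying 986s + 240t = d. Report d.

Euclidean algorithm:
986 = 4·240 + 26
240 = 9·26 + 6
26 = 4·6 + 2
6 = 3·2 + 0
gcd(986, 240) = 2.
Working backward:
2 = 26 − 4·6
2 = −4·240 + 37·26
2 = 37·986 − 152·240
So 2 = (37)·986 + (-152)·240.

2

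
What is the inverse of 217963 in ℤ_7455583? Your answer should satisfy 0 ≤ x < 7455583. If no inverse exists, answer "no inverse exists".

897011

Run Euclid on (7455583, 217963):
7455583 = 34×217963 + 44841
217963 = 4×44841 + 38599
44841 = 1×38599 + 6242
38599 = 6×6242 + 1147
6242 = 5×1147 + 507
1147 = 2×507 + 133
507 = 3×133 + 108
133 = 1×108 + 25
108 = 4×25 + 8
25 = 3×8 + 1
8 = 8×1 + 0
gcd = 1, so the inverse exists. Back-substitute:
1 = 25 − 3·8
1 = −3·108 + 13·25
1 = 13·133 − 16·108
1 = −16·507 + 61·133
1 = 61·1147 − 138·507
1 = −138·6242 + 751·1147
1 = 751·38599 − 4644·6242
1 = −4644·44841 + 5395·38599
1 = 5395·217963 − 26224·44841
1 = −26224·7455583 + 897011·217963
So 217963·897011 ≡ 1 (mod 7455583).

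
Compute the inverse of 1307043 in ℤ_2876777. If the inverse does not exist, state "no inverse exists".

143121

Run Euclid on (2876777, 1307043):
2876777 = 2*1307043 + 262691
1307043 = 4*262691 + 256279
262691 = 1*256279 + 6412
256279 = 39*6412 + 6211
6412 = 1*6211 + 201
6211 = 30*201 + 181
201 = 1*181 + 20
181 = 9*20 + 1
20 = 20*1 + 0
The gcd is 1. Working backward:
1 = 181 − 9·20
1 = −9·201 + 10·181
1 = 10·6211 − 309·201
1 = −309·6412 + 319·6211
1 = 319·256279 − 12750·6412
1 = −12750·262691 + 13069·256279
1 = 13069·1307043 − 65026·262691
1 = −65026·2876777 + 143121·1307043
So 1307043·143121 ≡ 1 (mod 2876777).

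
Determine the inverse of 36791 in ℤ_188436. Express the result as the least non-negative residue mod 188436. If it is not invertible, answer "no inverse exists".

134483

Run Euclid on (188436, 36791):
188436 = 5×36791 + 4481
36791 = 8×4481 + 943
4481 = 4×943 + 709
943 = 1×709 + 234
709 = 3×234 + 7
234 = 33×7 + 3
7 = 2×3 + 1
3 = 3×1 + 0
The gcd is 1. Working backward:
1 = 7 − 2·3
1 = −2·234 + 67·7
1 = 67·709 − 203·234
1 = −203·943 + 270·709
1 = 270·4481 − 1283·943
1 = −1283·36791 + 10534·4481
1 = 10534·188436 − 53953·36791
So 36791·(-53953) ≡ 1 (mod 188436), and -53953 ≡ 134483 (mod 188436).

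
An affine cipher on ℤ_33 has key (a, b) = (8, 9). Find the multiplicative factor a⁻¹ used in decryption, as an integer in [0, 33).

29

Apply the Euclidean algorithm to 33 and 8:
33 = 4×8 + 1
8 = 8×1 + 0
The gcd is 1. Working backward:
1 = 33 − 4·8
Hence 8⁻¹ ≡ -4 ≡ 29 (mod 33).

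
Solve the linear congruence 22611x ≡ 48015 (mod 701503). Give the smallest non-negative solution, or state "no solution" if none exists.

First find gcd(22611, 701503):
701503 = 31*22611 + 562
22611 = 40*562 + 131
562 = 4*131 + 38
131 = 3*38 + 17
38 = 2*17 + 4
17 = 4*4 + 1
4 = 4*1 + 0
gcd = 1, so a unique solution mod 701503 exists.
Back-substitute for the Bézout coefficients:
1 = 17 − 4·4
1 = −4·38 + 9·17
1 = 9·131 − 31·38
1 = −31·562 + 133·131
1 = 133·22611 − 5351·562
1 = −5351·701503 + 166014·22611
So 22611·(166014) ≡ 1 (mod 701503), giving 22611⁻¹ ≡ 166014.
x ≡ 22611⁻¹·48015 ≡ 166014·48015 ≡ 685124 (mod 701503).

685124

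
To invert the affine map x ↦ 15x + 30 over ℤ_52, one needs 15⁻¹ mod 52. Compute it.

Extended Euclidean algorithm:
52 = 3·15 + 7
15 = 2·7 + 1
7 = 7·1 + 0
Since gcd(15, 52) = 1, back-substitute to write 1 as a combination:
1 = 15 − 2·7
1 = −2·52 + 7·15
So 15·7 ≡ 1 (mod 52).

7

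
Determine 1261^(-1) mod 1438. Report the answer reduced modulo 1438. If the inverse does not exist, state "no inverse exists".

1373

Apply the Euclidean algorithm to 1438 and 1261:
1438 = 1·1261 + 177
1261 = 7·177 + 22
177 = 8·22 + 1
22 = 22·1 + 0
The gcd is 1. Working backward:
1 = 177 − 8·22
1 = −8·1261 + 57·177
1 = 57·1438 − 65·1261
So 1261·(-65) ≡ 1 (mod 1438), and -65 ≡ 1373 (mod 1438).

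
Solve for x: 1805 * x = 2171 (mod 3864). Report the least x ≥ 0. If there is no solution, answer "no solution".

First find gcd(1805, 3864):
3864 = 2*1805 + 254
1805 = 7*254 + 27
254 = 9*27 + 11
27 = 2*11 + 5
11 = 2*5 + 1
5 = 5*1 + 0
gcd = 1, so a unique solution mod 3864 exists.
Back-substitute for the Bézout coefficients:
1 = 11 − 2·5
1 = −2·27 + 5·11
1 = 5·254 − 47·27
1 = −47·1805 + 334·254
1 = 334·3864 − 715·1805
So 1805·(-715) ≡ 1 (mod 3864), giving 1805⁻¹ ≡ 3149.
x ≡ 1805⁻¹·2171 ≡ 3149·2171 ≡ 1063 (mod 3864).

1063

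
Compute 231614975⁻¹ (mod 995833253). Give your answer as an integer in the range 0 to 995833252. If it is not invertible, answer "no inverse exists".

505278783

Apply the Euclidean algorithm to 995833253 and 231614975:
995833253 = 4×231614975 + 69373353
231614975 = 3×69373353 + 23494916
69373353 = 2×23494916 + 22383521
23494916 = 1×22383521 + 1111395
22383521 = 20×1111395 + 155621
1111395 = 7×155621 + 22048
155621 = 7×22048 + 1285
22048 = 17×1285 + 203
1285 = 6×203 + 67
203 = 3×67 + 2
67 = 33×2 + 1
2 = 2×1 + 0
gcd = 1, so the inverse exists. Back-substitute:
1 = 67 − 33·2
1 = −33·203 + 100·67
1 = 100·1285 − 633·203
1 = −633·22048 + 10861·1285
1 = 10861·155621 − 76660·22048
1 = −76660·1111395 + 547481·155621
1 = 547481·22383521 − 11026280·1111395
1 = −11026280·23494916 + 11573761·22383521
1 = 11573761·69373353 − 34173802·23494916
1 = −34173802·231614975 + 114095167·69373353
1 = 114095167·995833253 − 490554470·231614975
Hence 231614975⁻¹ ≡ -490554470 ≡ 505278783 (mod 995833253).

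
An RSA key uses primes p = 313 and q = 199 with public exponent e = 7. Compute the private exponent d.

φ(n) = (p−1)(q−1) = 312·198 = 61776.
Need d with 7·d ≡ 1 (mod 61776). Apply the extended Euclidean algorithm:
61776 = 8825·7 + 1
7 = 7·1 + 0
Back-substitute:
1 = 61776 − 8825·7
So 7·(-8825) ≡ 1 (mod 61776), hence d ≡ -8825 ≡ 52951 (mod 61776).

52951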